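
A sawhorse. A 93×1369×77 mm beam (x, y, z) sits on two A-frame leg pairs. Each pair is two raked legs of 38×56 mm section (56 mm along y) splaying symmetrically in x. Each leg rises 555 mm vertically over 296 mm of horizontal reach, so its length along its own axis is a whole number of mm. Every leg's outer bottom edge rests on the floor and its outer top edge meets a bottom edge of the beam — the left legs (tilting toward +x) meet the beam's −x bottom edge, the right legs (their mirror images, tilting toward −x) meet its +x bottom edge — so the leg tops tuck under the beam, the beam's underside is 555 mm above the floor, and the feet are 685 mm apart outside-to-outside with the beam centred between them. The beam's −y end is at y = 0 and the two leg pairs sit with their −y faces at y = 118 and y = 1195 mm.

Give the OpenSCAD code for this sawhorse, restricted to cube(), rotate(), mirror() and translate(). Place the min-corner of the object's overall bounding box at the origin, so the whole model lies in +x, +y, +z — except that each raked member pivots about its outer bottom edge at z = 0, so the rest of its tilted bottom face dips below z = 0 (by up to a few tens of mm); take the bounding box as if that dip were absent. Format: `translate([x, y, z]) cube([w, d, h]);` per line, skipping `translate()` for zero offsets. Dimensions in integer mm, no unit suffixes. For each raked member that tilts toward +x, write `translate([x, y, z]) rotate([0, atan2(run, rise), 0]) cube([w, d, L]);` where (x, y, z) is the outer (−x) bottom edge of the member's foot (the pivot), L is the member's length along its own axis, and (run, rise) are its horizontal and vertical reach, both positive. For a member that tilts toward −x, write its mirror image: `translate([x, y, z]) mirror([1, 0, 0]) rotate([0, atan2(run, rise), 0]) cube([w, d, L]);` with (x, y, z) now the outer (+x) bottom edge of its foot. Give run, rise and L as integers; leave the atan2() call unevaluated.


translate([296, 0, 555]) cube([93, 1369, 77]);
translate([0, 118, 0]) rotate([0, atan2(296, 555), 0]) cube([38, 56, 629]);
translate([685, 118, 0]) mirror([1, 0, 0]) rotate([0, atan2(296, 555), 0]) cube([38, 56, 629]);
translate([0, 1195, 0]) rotate([0, atan2(296, 555), 0]) cube([38, 56, 629]);
translate([685, 1195, 0]) mirror([1, 0, 0]) rotate([0, atan2(296, 555), 0]) cube([38, 56, 629]);


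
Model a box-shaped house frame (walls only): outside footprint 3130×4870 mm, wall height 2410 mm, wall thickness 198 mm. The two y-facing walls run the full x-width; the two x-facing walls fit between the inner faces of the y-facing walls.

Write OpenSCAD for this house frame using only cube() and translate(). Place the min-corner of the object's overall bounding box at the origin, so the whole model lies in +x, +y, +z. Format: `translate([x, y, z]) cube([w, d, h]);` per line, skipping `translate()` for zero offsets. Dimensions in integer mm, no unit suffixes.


cube([3130, 198, 2410]);
translate([0, 4672, 0]) cube([3130, 198, 2410]);
translate([0, 198, 0]) cube([198, 4474, 2410]);
translate([2932, 198, 0]) cube([198, 4474, 2410]);


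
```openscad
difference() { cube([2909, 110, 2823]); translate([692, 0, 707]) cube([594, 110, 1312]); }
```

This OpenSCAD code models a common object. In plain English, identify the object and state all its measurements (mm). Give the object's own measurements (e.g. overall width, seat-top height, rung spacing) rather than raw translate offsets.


A wall 2909 mm long (x), 110 mm thick (y), 2823 mm tall, with a rectangular window opening cut through it. The opening is 594 mm wide and 1312 mm tall; its sill is at z = 707 mm and its near (−x) edge is 692 mm from the wall's −x end. The opening passes through the full wall thickness.


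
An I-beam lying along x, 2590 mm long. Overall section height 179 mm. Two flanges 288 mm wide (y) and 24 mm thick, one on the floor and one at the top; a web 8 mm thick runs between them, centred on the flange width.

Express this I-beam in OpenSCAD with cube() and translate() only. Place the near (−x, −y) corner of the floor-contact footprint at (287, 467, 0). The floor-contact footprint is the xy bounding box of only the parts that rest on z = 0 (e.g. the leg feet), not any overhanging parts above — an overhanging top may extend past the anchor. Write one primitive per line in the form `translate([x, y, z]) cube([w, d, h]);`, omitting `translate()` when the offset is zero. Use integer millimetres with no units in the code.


translate([287, 467, 0]) cube([2590, 288, 24]);
translate([287, 607, 24]) cube([2590, 8, 131]);
translate([287, 467, 155]) cube([2590, 288, 24]);


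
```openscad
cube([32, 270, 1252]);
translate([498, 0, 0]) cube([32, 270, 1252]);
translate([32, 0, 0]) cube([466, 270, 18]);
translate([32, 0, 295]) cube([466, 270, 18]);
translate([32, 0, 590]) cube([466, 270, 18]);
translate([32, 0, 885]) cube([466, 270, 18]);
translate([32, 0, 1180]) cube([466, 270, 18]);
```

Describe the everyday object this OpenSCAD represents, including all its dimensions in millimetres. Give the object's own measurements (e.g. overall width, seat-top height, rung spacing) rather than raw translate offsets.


An open bookshelf. Two side panels, each 32 mm thick, 270 mm deep and 1252 mm tall, stand 530 mm apart (outside-to-outside). Between them sit 5 shelves, each 18 mm thick and 270 mm deep, spanning the full gap between the sides. The bottom shelf rests on the floor (its underside at z = 0) and the clear gap between one shelf's top and the next shelf's underside is 277 mm.


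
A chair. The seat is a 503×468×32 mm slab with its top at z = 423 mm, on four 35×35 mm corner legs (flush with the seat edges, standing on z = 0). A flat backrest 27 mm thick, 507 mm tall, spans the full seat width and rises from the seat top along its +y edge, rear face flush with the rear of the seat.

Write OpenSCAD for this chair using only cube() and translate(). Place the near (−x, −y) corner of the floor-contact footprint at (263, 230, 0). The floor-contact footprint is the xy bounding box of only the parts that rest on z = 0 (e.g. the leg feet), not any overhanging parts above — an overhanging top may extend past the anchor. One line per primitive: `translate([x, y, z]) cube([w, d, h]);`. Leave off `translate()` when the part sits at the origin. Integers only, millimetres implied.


translate([263, 230, 391]) cube([503, 468, 32]);
translate([263, 230, 0]) cube([35, 35, 391]);
translate([731, 230, 0]) cube([35, 35, 391]);
translate([263, 663, 0]) cube([35, 35, 391]);
translate([731, 663, 0]) cube([35, 35, 391]);
translate([263, 671, 423]) cube([503, 27, 507]);


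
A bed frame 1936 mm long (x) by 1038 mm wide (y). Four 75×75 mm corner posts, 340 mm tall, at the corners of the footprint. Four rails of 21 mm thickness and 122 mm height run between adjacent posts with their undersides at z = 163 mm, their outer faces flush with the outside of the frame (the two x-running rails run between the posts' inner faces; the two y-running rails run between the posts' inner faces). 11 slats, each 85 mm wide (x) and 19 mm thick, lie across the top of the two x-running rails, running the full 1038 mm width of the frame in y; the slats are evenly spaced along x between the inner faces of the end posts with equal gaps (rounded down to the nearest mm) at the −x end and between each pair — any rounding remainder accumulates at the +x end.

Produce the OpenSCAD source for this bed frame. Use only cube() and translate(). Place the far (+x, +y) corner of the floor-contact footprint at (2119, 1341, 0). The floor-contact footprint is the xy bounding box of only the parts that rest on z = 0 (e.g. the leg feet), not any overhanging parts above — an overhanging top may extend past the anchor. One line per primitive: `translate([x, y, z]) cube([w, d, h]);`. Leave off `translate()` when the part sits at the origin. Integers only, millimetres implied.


translate([183, 303, 0]) cube([75, 75, 340]);
translate([183, 1266, 0]) cube([75, 75, 340]);
translate([2044, 303, 0]) cube([75, 75, 340]);
translate([2044, 1266, 0]) cube([75, 75, 340]);
translate([258, 303, 163]) cube([1786, 21, 122]);
translate([258, 1320, 163]) cube([1786, 21, 122]);
translate([183, 378, 163]) cube([21, 888, 122]);
translate([2098, 378, 163]) cube([21, 888, 122]);
translate([328, 303, 285]) cube([85, 1038, 19]);
translate([483, 303, 285]) cube([85, 1038, 19]);
translate([638, 303, 285]) cube([85, 1038, 19]);
translate([793, 303, 285]) cube([85, 1038, 19]);
translate([948, 303, 285]) cube([85, 1038, 19]);
translate([1103, 303, 285]) cube([85, 1038, 19]);
translate([1258, 303, 285]) cube([85, 1038, 19]);
translate([1413, 303, 285]) cube([85, 1038, 19]);
translate([1568, 303, 285]) cube([85, 1038, 19]);
translate([1723, 303, 285]) cube([85, 1038, 19]);
translate([1878, 303, 285]) cube([85, 1038, 19]);


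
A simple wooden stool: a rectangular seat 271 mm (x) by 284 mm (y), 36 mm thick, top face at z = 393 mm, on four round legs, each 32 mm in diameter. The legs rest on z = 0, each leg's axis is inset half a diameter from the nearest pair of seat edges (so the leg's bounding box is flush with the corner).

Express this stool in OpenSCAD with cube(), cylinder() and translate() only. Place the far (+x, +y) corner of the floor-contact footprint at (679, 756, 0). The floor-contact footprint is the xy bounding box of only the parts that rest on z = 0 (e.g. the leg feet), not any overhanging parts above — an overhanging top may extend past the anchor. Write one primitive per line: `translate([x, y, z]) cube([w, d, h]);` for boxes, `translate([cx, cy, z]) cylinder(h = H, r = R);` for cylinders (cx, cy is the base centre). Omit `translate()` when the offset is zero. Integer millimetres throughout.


translate([408, 472, 357]) cube([271, 284, 36]);
translate([424, 488, 0]) cylinder(h = 357, r = 16);
translate([663, 488, 0]) cylinder(h = 357, r = 16);
translate([424, 740, 0]) cylinder(h = 357, r = 16);
translate([663, 740, 0]) cylinder(h = 357, r = 16);


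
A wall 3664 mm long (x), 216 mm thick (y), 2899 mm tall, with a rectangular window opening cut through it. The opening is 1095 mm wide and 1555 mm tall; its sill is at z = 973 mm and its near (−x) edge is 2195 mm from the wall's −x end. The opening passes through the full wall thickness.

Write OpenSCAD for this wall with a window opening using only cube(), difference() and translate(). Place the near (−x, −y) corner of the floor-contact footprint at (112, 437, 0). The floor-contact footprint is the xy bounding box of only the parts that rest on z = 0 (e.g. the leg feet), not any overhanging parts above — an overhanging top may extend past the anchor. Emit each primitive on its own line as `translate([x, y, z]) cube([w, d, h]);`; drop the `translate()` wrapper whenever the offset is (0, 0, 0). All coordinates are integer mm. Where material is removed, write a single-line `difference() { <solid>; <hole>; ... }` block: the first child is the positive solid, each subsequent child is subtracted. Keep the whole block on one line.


difference() { translate([112, 437, 0]) cube([3664, 216, 2899]); translate([2307, 437, 973]) cube([1095, 216, 1555]); }


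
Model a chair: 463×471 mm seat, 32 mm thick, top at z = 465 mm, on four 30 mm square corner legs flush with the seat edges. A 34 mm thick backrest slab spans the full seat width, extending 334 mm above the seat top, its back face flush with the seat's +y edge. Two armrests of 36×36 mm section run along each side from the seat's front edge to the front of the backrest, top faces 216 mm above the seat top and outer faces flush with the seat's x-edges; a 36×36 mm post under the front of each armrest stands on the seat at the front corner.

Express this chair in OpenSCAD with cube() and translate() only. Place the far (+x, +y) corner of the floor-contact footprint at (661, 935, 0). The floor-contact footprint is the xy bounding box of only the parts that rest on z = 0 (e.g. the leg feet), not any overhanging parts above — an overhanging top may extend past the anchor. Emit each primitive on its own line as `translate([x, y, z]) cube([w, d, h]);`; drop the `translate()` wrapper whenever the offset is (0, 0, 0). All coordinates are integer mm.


translate([198, 464, 433]) cube([463, 471, 32]);
translate([198, 464, 0]) cube([30, 30, 433]);
translate([631, 464, 0]) cube([30, 30, 433]);
translate([198, 905, 0]) cube([30, 30, 433]);
translate([631, 905, 0]) cube([30, 30, 433]);
translate([198, 901, 465]) cube([463, 34, 334]);
translate([198, 464, 645]) cube([36, 437, 36]);
translate([625, 464, 645]) cube([36, 437, 36]);
translate([198, 464, 465]) cube([36, 36, 180]);
translate([625, 464, 465]) cube([36, 36, 180]);


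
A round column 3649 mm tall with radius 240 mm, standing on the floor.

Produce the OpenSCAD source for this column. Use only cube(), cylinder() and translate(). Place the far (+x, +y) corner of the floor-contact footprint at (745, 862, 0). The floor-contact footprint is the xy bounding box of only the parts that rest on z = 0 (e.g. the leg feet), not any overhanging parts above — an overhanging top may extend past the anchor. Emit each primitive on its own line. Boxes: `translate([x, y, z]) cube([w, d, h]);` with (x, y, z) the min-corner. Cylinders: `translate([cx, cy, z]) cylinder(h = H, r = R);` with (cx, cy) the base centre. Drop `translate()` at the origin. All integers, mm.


translate([505, 622, 0]) cylinder(h = 3649, r = 240);


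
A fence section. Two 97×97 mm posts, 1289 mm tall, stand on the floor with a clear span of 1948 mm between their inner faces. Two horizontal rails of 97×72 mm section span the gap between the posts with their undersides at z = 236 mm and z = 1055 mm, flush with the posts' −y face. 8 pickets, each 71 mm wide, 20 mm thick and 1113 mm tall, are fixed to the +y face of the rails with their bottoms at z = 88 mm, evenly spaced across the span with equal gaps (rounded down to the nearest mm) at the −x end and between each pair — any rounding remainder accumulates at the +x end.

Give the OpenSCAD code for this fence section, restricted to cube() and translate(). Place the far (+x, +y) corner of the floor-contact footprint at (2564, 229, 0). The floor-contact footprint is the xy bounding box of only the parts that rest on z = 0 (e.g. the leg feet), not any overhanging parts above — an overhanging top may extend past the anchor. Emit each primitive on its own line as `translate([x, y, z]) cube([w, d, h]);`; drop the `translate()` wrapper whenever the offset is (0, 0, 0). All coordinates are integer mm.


translate([422, 132, 0]) cube([97, 97, 1289]);
translate([2467, 132, 0]) cube([97, 97, 1289]);
translate([519, 132, 236]) cube([1948, 97, 72]);
translate([519, 132, 1055]) cube([1948, 97, 72]);
translate([672, 229, 88]) cube([71, 20, 1113]);
translate([896, 229, 88]) cube([71, 20, 1113]);
translate([1120, 229, 88]) cube([71, 20, 1113]);
translate([1344, 229, 88]) cube([71, 20, 1113]);
translate([1568, 229, 88]) cube([71, 20, 1113]);
translate([1792, 229, 88]) cube([71, 20, 1113]);
translate([2016, 229, 88]) cube([71, 20, 1113]);
translate([2240, 229, 88]) cube([71, 20, 1113]);


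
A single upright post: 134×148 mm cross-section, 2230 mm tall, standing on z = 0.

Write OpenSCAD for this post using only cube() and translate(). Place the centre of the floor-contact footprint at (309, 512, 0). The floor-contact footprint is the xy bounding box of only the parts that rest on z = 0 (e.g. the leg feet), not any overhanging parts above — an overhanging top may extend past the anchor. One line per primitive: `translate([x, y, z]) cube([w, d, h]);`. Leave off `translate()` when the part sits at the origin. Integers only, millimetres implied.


translate([242, 438, 0]) cube([134, 148, 2230]);


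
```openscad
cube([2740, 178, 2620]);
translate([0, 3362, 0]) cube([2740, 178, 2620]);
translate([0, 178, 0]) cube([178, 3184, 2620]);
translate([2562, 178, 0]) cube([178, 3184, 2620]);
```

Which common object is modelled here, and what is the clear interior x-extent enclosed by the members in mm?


A house (or room) frame. The interior width is 2384 mm.

Four 2620 mm walls enclosing a rectangle with no floor or roof — a room or house frame. Outside width is 2740 mm and wall thickness is 178 mm, so the interior width is 2740 − 2 × 178 = 2384 mm.


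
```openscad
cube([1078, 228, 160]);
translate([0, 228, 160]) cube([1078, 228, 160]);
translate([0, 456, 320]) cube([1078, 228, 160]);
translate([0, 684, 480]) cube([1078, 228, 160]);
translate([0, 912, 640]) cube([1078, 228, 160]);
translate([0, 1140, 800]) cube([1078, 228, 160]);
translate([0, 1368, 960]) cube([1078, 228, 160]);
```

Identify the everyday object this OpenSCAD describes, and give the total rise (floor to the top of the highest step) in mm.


A staircase. The total rise is 1120 mm.

7 identical blocks, each offset up and back from the previous — a staircase. Each step is 160 mm tall and there are 7 of them, so the total rise is 7 × 160 = 1120 mm.


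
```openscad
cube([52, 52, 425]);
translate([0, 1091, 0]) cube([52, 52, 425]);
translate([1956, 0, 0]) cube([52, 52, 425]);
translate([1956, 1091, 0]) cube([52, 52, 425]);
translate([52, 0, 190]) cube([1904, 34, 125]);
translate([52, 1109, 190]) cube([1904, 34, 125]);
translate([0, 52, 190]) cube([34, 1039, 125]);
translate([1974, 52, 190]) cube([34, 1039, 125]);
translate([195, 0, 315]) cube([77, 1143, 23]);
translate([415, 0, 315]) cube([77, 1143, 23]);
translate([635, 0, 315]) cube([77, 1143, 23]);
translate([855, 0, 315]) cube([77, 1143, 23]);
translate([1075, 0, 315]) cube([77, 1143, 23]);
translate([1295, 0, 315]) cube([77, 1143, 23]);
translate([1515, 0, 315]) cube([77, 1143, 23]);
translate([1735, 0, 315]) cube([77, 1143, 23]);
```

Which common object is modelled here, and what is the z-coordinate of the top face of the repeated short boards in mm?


A bed frame. The slat-top height is 338 mm.

Four posts, four rails, and a row of slats — a bed frame. Slats sit on the rails at z = 190 + 125 = 315; with slat thickness 23, the top is 338 mm.


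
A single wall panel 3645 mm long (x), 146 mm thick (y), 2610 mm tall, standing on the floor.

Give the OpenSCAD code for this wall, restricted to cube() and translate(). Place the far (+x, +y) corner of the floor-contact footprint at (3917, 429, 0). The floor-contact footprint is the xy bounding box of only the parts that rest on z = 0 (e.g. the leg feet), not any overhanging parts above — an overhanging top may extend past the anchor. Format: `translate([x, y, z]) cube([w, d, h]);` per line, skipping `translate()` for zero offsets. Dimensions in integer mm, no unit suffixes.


translate([272, 283, 0]) cube([3645, 146, 2610]);


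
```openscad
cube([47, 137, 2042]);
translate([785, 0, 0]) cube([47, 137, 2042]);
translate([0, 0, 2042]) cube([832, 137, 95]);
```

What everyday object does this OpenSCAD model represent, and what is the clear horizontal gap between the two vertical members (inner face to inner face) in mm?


A door frame. The clear opening width is 738 mm.

Two 2042 mm tall posts with a header on top — a door frame. The left jamb is 47 mm wide at x = 0; the right jamb starts at x = 785. The clear opening is 785 − 47 = 738 mm.


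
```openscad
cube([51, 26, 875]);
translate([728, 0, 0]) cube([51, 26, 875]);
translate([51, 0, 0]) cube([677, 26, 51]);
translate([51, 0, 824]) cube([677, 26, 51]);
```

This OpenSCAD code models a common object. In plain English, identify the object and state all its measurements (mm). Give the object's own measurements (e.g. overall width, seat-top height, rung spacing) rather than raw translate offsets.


A rectangular picture frame lying in the x–z plane (depth along y). The opening is 677 mm wide (x) by 773 mm tall (z), surrounded by a border 51 mm wide on all four sides. The frame is 26 mm deep and is made of two full-height vertical stiles with two horizontal rails fitted between them.


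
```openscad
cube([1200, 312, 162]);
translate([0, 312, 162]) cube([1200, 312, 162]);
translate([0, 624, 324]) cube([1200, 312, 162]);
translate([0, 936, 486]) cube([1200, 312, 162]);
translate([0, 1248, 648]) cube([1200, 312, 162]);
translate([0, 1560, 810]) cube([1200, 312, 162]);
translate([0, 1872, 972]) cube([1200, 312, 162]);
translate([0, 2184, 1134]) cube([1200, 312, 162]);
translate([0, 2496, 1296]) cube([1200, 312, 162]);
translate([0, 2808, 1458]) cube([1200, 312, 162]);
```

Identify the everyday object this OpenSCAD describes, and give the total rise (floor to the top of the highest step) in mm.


A staircase. The total rise is 1620 mm.

10 identical blocks, each offset up and back from the previous — a staircase. Each step is 162 mm tall and there are 10 of them, so the total rise is 10 × 162 = 1620 mm.


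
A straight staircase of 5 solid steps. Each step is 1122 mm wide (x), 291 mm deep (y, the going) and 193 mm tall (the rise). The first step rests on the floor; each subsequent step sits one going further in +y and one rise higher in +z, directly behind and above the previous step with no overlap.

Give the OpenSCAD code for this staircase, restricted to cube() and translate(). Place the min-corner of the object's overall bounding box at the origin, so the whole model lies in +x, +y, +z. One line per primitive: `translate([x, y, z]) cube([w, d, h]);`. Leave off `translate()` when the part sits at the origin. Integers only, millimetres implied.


cube([1122, 291, 193]);
translate([0, 291, 193]) cube([1122, 291, 193]);
translate([0, 582, 386]) cube([1122, 291, 193]);
translate([0, 873, 579]) cube([1122, 291, 193]);
translate([0, 1164, 772]) cube([1122, 291, 193]);


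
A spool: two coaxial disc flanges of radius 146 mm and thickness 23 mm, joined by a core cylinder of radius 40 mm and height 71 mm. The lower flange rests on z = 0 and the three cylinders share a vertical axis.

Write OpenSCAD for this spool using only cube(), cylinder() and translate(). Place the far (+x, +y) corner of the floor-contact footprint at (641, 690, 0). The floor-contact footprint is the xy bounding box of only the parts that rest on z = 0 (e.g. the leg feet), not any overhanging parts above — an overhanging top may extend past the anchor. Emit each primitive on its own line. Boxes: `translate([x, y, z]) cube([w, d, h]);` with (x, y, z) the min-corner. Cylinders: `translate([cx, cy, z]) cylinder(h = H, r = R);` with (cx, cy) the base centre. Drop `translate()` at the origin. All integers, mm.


translate([495, 544, 0]) cylinder(h = 23, r = 146);
translate([495, 544, 23]) cylinder(h = 71, r = 40);
translate([495, 544, 94]) cylinder(h = 23, r = 146);


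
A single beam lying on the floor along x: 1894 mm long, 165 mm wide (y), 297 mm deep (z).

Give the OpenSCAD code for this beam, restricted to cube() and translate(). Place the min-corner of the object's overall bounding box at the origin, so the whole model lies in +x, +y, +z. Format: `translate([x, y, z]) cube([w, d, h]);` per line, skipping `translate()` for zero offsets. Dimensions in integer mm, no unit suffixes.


cube([1894, 165, 297]);


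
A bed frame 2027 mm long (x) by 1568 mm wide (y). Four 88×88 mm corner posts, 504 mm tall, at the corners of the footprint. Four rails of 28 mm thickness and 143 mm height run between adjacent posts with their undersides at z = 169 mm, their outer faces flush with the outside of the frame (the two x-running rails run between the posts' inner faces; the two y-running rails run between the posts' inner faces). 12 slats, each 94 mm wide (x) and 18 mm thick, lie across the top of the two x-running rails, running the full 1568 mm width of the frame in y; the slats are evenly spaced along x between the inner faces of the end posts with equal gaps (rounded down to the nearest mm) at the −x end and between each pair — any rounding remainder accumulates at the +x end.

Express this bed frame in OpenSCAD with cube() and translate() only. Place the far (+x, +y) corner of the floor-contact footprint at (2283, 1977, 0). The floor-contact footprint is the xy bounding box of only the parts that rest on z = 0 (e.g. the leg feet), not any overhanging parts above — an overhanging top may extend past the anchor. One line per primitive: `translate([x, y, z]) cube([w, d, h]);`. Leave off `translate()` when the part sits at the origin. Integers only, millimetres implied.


// slat z = rail_z + rail_h = 169 + 143 = 312
// slat gap = ⌊(1851 − 12·94) / 13⌋ = 55
translate([256, 409, 0]) cube([88, 88, 504]);
translate([256, 1889, 0]) cube([88, 88, 504]);
translate([2195, 409, 0]) cube([88, 88, 504]);
translate([2195, 1889, 0]) cube([88, 88, 504]);
translate([344, 409, 169]) cube([1851, 28, 143]);
translate([344, 1949, 169]) cube([1851, 28, 143]);
translate([256, 497, 169]) cube([28, 1392, 143]);
translate([2255, 497, 169]) cube([28, 1392, 143]);
translate([399, 409, 312]) cube([94, 1568, 18]);
translate([548, 409, 312]) cube([94, 1568, 18]);
translate([697, 409, 312]) cube([94, 1568, 18]);
translate([846, 409, 312]) cube([94, 1568, 18]);
translate([995, 409, 312]) cube([94, 1568, 18]);
translate([1144, 409, 312]) cube([94, 1568, 18]);
translate([1293, 409, 312]) cube([94, 1568, 18]);
translate([1442, 409, 312]) cube([94, 1568, 18]);
translate([1591, 409, 312]) cube([94, 1568, 18]);
translate([1740, 409, 312]) cube([94, 1568, 18]);
translate([1889, 409, 312]) cube([94, 1568, 18]);
translate([2038, 409, 312]) cube([94, 1568, 18]);


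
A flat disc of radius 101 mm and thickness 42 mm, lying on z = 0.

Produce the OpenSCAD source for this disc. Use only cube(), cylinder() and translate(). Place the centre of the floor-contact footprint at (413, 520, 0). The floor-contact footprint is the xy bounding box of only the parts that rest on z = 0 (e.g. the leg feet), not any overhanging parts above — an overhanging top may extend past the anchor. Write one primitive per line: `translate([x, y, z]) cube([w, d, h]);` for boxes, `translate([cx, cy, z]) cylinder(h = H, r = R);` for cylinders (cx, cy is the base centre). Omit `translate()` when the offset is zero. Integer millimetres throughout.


translate([413, 520, 0]) cylinder(h = 42, r = 101);


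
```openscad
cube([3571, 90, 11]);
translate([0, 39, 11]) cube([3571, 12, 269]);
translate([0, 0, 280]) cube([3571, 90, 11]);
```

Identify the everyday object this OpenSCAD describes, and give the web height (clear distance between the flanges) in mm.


An I-beam. The web height is 269 mm.

Two wide flanges with a thin centred web — an I-beam. Overall 291 mm minus two 11 mm flanges gives a web of 291 − 2·11 = 269 mm.


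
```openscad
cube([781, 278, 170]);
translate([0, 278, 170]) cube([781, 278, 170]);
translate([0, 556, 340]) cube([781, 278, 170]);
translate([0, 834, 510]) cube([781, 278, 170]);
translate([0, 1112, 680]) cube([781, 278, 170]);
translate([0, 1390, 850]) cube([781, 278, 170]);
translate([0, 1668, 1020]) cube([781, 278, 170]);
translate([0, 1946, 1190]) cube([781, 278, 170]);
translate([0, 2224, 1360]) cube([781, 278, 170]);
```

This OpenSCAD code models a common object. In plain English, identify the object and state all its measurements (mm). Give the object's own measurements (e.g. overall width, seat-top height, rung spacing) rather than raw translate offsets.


A straight staircase of 9 solid steps. Each step is 781 mm wide (x), 278 mm deep (y, the going) and 170 mm tall (the rise). The first step rests on the floor; each subsequent step sits one going further in +y and one rise higher in +z, directly behind and above the previous step with no overlap.


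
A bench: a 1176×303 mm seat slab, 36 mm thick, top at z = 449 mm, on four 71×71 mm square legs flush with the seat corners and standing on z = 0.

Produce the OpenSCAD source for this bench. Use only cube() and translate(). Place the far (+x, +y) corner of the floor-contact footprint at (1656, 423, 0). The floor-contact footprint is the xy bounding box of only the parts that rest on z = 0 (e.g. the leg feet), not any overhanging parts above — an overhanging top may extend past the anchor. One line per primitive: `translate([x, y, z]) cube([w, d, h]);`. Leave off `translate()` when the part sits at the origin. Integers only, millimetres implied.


translate([480, 120, 413]) cube([1176, 303, 36]);
translate([480, 120, 0]) cube([71, 71, 413]);
translate([480, 352, 0]) cube([71, 71, 413]);
translate([1585, 120, 0]) cube([71, 71, 413]);
translate([1585, 352, 0]) cube([71, 71, 413]);


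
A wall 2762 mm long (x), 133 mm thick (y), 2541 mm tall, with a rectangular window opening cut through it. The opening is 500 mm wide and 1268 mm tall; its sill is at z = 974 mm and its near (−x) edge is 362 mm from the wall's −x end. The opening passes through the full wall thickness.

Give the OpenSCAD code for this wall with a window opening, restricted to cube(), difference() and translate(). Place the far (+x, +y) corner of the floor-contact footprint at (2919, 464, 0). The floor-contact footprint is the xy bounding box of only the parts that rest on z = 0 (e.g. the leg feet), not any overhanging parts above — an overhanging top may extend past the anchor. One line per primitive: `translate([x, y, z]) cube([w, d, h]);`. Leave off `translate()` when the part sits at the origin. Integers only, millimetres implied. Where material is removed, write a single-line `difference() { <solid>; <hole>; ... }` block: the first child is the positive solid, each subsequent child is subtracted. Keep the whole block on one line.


difference() { translate([157, 331, 0]) cube([2762, 133, 2541]); translate([519, 331, 974]) cube([500, 133, 1268]); }


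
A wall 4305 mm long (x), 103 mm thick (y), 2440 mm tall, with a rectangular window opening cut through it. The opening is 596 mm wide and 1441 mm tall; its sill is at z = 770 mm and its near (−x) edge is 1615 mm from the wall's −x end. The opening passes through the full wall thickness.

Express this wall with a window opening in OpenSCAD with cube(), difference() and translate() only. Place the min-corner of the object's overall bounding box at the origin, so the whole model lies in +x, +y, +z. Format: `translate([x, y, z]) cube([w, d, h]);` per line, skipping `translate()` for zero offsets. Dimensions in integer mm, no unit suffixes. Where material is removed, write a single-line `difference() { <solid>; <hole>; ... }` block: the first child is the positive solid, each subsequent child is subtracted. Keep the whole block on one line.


difference() { cube([4305, 103, 2440]); translate([1615, 0, 770]) cube([596, 103, 1441]); }


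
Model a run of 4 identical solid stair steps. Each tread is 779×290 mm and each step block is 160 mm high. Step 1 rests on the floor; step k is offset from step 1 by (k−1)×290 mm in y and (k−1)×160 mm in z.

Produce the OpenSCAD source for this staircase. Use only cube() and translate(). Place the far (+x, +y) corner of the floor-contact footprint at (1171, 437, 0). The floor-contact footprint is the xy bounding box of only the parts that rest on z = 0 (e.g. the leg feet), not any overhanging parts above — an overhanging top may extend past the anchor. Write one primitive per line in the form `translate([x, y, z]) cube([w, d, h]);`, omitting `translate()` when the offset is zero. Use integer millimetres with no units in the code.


translate([392, 147, 0]) cube([779, 290, 160]);
translate([392, 437, 160]) cube([779, 290, 160]);
translate([392, 727, 320]) cube([779, 290, 160]);
translate([392, 1017, 480]) cube([779, 290, 160]);


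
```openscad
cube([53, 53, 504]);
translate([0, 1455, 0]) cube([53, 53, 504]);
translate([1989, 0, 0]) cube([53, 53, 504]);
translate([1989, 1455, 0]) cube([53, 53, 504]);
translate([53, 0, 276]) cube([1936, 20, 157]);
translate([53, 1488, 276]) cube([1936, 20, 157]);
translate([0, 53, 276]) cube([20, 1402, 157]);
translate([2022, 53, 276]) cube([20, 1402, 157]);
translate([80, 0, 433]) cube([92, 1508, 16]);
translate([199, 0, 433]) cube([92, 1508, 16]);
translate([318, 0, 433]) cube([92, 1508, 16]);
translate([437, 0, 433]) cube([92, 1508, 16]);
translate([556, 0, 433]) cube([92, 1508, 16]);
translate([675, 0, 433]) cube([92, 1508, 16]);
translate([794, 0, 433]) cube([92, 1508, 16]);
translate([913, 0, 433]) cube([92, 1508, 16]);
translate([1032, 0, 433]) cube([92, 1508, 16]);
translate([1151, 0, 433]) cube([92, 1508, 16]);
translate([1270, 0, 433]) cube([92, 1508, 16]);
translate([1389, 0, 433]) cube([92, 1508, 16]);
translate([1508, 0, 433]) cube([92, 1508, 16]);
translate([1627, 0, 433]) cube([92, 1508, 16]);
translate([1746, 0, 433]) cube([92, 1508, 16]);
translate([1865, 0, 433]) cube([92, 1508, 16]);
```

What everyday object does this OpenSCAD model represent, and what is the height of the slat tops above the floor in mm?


A bed frame. The slat-top height is 449 mm.

Four posts, four rails, and a row of slats — a bed frame. Slats sit on the rails at z = 276 + 157 = 433; with slat thickness 16, the top is 449 mm.


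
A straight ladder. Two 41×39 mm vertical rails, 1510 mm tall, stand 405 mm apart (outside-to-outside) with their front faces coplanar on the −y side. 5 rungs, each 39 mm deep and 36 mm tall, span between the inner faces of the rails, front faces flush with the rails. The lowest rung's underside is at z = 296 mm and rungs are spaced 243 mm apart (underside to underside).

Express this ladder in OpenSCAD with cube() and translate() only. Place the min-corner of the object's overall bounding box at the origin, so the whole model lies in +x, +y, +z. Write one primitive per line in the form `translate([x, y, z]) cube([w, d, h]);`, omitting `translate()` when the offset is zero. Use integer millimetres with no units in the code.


cube([41, 39, 1510]);
translate([364, 0, 0]) cube([41, 39, 1510]);
translate([41, 0, 296]) cube([323, 39, 36]);
translate([41, 0, 539]) cube([323, 39, 36]);
translate([41, 0, 782]) cube([323, 39, 36]);
translate([41, 0, 1025]) cube([323, 39, 36]);
translate([41, 0, 1268]) cube([323, 39, 36]);


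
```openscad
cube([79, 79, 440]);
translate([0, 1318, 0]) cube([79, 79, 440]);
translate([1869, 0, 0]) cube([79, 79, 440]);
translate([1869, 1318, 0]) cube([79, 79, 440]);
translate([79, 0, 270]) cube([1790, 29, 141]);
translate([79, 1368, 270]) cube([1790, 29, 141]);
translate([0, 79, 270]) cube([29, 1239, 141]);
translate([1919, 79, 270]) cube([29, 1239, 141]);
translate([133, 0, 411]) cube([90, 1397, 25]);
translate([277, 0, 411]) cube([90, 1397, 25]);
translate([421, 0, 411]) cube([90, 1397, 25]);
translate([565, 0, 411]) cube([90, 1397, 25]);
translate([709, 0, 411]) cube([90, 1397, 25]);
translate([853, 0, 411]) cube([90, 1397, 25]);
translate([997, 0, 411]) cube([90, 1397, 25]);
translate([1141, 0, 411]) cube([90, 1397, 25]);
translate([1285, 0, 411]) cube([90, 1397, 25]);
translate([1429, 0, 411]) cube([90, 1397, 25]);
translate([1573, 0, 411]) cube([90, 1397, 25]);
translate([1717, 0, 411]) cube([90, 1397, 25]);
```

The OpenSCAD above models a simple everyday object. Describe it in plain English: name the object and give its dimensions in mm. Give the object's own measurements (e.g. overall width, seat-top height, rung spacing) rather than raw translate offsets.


A bed frame 1948 mm long (x) by 1397 mm wide (y). Four 79×79 mm corner posts, 440 mm tall, at the corners of the footprint. Four rails of 29 mm thickness and 141 mm height run between adjacent posts with their undersides at z = 270 mm, their outer faces flush with the outside of the frame (the two x-running rails run between the posts' inner faces; the two y-running rails run between the posts' inner faces). 12 slats, each 90 mm wide (x) and 25 mm thick, lie across the top of the two x-running rails, running the full 1397 mm width of the frame in y; along x they sit between the end posts with a 54 mm gap after the −x posts and between neighbouring slats, leaving 62 mm before the +x posts.


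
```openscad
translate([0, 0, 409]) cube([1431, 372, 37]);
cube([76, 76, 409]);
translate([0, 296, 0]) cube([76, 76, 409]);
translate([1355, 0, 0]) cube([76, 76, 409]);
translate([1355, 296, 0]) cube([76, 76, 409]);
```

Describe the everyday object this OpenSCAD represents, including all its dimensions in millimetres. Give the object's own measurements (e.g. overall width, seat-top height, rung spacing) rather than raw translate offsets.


A long wooden bench with a 1431 mm (x) × 372 mm (y) seat, 37 mm thick, its top surface 446 mm above the floor. Four 76 mm square legs at the seat corners, flush with the edges, run from z = 0 to the seat underside.


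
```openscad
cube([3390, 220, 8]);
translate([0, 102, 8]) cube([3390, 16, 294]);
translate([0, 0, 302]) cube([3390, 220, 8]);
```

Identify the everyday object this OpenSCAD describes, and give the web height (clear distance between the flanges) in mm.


An I-beam. The web height is 294 mm.

Two wide flanges with a thin centred web — an I-beam. Overall 310 mm minus two 8 mm flanges gives a web of 310 − 2·8 = 294 mm.


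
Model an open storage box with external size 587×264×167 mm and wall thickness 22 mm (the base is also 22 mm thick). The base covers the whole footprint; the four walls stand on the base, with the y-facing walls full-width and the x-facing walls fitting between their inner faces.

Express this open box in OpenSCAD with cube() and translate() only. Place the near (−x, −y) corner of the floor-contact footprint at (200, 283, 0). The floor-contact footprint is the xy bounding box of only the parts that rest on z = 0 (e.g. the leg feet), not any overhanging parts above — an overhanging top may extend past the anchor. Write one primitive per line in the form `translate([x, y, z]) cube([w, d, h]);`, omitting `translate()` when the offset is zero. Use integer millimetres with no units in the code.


translate([200, 283, 0]) cube([587, 264, 22]);
translate([200, 283, 22]) cube([587, 22, 145]);
translate([200, 525, 22]) cube([587, 22, 145]);
translate([200, 305, 22]) cube([22, 220, 145]);
translate([765, 305, 22]) cube([22, 220, 145]);


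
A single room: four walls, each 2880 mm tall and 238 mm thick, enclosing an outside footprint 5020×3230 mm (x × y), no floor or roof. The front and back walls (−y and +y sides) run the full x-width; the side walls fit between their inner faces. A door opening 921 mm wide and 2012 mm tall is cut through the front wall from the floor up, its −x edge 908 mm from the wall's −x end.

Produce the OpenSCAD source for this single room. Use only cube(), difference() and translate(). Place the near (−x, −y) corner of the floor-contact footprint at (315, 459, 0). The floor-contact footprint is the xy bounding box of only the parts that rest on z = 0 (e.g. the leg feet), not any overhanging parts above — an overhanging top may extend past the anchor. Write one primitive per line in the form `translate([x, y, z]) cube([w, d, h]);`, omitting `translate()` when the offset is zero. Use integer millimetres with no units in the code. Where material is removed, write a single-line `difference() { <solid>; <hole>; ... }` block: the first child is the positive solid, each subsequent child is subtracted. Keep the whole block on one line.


difference() { translate([315, 459, 0]) cube([5020, 238, 2880]); translate([1223, 459, 0]) cube([921, 238, 2012]); }
translate([315, 3451, 0]) cube([5020, 238, 2880]);
translate([315, 697, 0]) cube([238, 2754, 2880]);
translate([5097, 697, 0]) cube([238, 2754, 2880]);


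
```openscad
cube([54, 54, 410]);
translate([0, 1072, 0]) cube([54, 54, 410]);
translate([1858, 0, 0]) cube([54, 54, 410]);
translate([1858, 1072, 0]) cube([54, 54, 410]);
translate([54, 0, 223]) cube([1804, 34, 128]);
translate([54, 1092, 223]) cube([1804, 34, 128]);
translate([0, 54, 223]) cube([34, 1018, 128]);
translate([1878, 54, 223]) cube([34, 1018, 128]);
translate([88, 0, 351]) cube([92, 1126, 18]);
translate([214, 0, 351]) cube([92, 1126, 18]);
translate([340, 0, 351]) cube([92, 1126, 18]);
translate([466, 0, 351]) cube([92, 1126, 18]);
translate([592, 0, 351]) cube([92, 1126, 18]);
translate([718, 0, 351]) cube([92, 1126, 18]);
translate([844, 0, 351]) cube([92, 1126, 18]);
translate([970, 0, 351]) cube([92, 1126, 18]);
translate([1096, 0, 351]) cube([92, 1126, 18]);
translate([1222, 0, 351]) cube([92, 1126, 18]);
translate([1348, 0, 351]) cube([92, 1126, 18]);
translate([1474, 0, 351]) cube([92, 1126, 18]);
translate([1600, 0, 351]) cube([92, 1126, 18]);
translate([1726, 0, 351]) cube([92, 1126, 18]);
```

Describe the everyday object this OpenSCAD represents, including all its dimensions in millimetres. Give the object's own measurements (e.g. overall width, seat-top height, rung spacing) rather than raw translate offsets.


A bed frame 1912 mm long (x) by 1126 mm wide (y). Four 54×54 mm corner posts, 410 mm tall, at the corners of the footprint. Four rails of 34 mm thickness and 128 mm height run between adjacent posts with their undersides at z = 223 mm, their outer faces flush with the outside of the frame (the two x-running rails run between the posts' inner faces; the two y-running rails run between the posts' inner faces). 14 slats, each 92 mm wide (x) and 18 mm thick, lie across the top of the two x-running rails, running the full 1126 mm width of the frame in y; along x they sit between the end posts with a 34 mm gap after the −x posts and between neighbouring slats, leaving 40 mm before the +x posts.
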